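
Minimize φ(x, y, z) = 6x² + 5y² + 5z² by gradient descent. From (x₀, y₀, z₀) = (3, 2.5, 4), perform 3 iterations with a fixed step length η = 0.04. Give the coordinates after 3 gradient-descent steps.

∇φ = (12x, 10y, 10z)
(x₁, y₁, z₁) = (3, 2.5, 4) − 0.04·(36, 25, 40) = (1.56, 1.5, 2.4)
(x₂, y₂, z₂) = (1.56, 1.5, 2.4) − 0.04·(18.72, 15, 24) = (0.8112, 0.9, 1.44)
(x₃, y₃, z₃) = (0.8112, 0.9, 1.44) − 0.04·(9.7344, 9, 14.4) = (0.421824, 0.54, 0.864)

(0.421824, 0.54, 0.864)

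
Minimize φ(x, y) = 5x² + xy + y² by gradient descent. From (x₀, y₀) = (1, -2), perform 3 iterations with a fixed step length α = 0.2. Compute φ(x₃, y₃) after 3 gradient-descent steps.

3.525632

∇φ = (10x + y, x + 2y)
Step 1: at (1, -2), ∇φ = (8, -3) → (1, -2) − 0.2·(8, -3) = (-0.6, -1.4)
Step 2: at (-0.6, -1.4), ∇φ = (-7.4, -3.4) → (-0.6, -1.4) − 0.2·(-7.4, -3.4) = (0.88, -0.72)
Step 3: at (0.88, -0.72), ∇φ = (8.08, -0.56) → (0.88, -0.72) − 0.2·(8.08, -0.56) = (-0.736, -0.608)
φ(-0.736, -0.608) = 3.525632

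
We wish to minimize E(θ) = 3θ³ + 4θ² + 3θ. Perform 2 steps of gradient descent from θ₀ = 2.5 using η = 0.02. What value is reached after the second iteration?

E′(θ) = 9θ² + 8θ + 3
Step 1: E′(2.5) = 79.25; θ₁ = 2.5 − 0.02·79.25 = 0.915
Step 2: E′(0.915) = 17.855025; θ₂ = 0.915 − 0.02·17.855025 = 0.5578995

0.5578995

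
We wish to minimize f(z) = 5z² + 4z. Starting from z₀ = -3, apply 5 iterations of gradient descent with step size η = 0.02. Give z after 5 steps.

-1.251968

f′(z) = 10z + 4
z₁ = -3 − 0.02·(-26) = -2.48
z₂ = -2.48 − 0.02·(-20.8) = -2.064
z₃ = -2.064 − 0.02·(-16.64) = -1.7312
z₄ = -1.7312 − 0.02·(-13.312) = -1.46496
z₅ = -1.46496 − 0.02·(-10.6496) = -1.251968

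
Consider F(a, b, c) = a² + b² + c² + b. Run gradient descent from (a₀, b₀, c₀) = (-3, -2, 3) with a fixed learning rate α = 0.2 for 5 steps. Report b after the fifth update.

-0.61664

∇F = (2a, 2b + 1, 2c)
Step 1: at (-3, -2, 3), ∇F = (-6, -3, 6) → (-3, -2, 3) − 0.2·(-6, -3, 6) = (-1.8, -1.4, 1.8)
Step 2: at (-1.8, -1.4, 1.8), ∇F = (-3.6, -1.8, 3.6) → (-1.8, -1.4, 1.8) − 0.2·(-3.6, -1.8, 3.6) = (-1.08, -1.04, 1.08)
Step 3: at (-1.08, -1.04, 1.08), ∇F = (-2.16, -1.08, 2.16) → (-1.08, -1.04, 1.08) − 0.2·(-2.16, -1.08, 2.16) = (-0.648, -0.824, 0.648)
Step 4: at (-0.648, -0.824, 0.648), ∇F = (-1.296, -0.648, 1.296) → (-0.648, -0.824, 0.648) − 0.2·(-1.296, -0.648, 1.296) = (-0.3888, -0.6944, 0.3888)
Step 5: at (-0.3888, -0.6944, 0.3888), ∇F = (-0.7776, -0.3888, 0.7776) → (-0.3888, -0.6944, 0.3888) − 0.2·(-0.7776, -0.3888, 0.7776) = (-0.23328, -0.61664, 0.23328)
b = -0.61664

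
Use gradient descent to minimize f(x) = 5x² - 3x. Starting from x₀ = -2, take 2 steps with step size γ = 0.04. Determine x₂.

f′(x) = 10x - 3
x₁ = -2 − 0.04·(-23) = -1.08
x₂ = -1.08 − 0.04·(-13.8) = -0.528

-0.528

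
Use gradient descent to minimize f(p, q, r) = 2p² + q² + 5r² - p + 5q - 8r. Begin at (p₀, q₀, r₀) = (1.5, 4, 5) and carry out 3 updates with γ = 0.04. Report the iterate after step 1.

∇f = (4p - 1, 2q + 5, 10r - 8)
(p₁, q₁, r₁) = (1.5, 4, 5) − 0.04·(5, 13, 42) = (1.3, 3.48, 3.32)

(1.3, 3.48, 3.32)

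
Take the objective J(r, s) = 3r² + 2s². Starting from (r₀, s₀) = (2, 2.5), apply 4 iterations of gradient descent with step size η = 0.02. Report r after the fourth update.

∇J = (6r, 4s)
(r₁, s₁) = (2, 2.5) − 0.02·(12, 10) = (1.76, 2.3)
(r₂, s₂) = (1.76, 2.3) − 0.02·(10.56, 9.2) = (1.5488, 2.116)
(r₃, s₃) = (1.5488, 2.116) − 0.02·(9.2928, 8.464) = (1.362944, 1.94672)
(r₄, s₄) = (1.362944, 1.94672) − 0.02·(8.177664, 7.78688) = (1.19939072, 1.7909824)
r = 1.19939072

1.19939072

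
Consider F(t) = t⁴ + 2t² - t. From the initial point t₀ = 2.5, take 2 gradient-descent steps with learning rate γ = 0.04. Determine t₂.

-0.25493504

F′(t) = 4t³ + 4t - 1
t₁ = 2.5 − 0.04·71.5 = -0.36
t₂ = -0.36 − 0.04·(-2.626624) = -0.25493504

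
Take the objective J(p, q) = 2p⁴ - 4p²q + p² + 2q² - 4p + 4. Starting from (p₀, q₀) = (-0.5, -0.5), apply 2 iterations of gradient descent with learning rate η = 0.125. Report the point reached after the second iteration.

∇J = (8p³ - 8pq + 2p - 4, -4p² + 4q)
Step 1: at (-0.5, -0.5), ∇J = (-8, -3) → (-0.5, -0.5) − 0.125·(-8, -3) = (0.5, -0.125)
Step 2: at (0.5, -0.125), ∇J = (-1.5, -1.5) → (0.5, -0.125) − 0.125·(-1.5, -1.5) = (0.6875, 0.0625)

(0.6875, 0.0625)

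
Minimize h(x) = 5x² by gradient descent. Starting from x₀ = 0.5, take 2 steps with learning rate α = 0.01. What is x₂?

0.405

h′(x) = 10x
Step 1: h′(0.5) = 5; x₁ = 0.5 − 0.01·5 = 0.45
Step 2: h′(0.45) = 4.5; x₂ = 0.45 − 0.01·4.5 = 0.405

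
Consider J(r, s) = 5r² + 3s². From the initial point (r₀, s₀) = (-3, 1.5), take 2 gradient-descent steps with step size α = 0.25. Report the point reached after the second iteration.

∇J = (10r, 6s)
(r₁, s₁) = (-3, 1.5) − 0.25·(-30, 9) = (4.5, -0.75)
(r₂, s₂) = (4.5, -0.75) − 0.25·(45, -4.5) = (-6.75, 0.375)

(-6.75, 0.375)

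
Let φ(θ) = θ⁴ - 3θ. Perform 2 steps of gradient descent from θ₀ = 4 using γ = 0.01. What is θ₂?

φ′(θ) = 4θ³ - 3
Step 1: φ′(4) = 253; θ₁ = 4 − 0.01·253 = 1.47
Step 2: φ′(1.47) = 9.706092; θ₂ = 1.47 − 0.01·9.706092 = 1.37293908

1.37293908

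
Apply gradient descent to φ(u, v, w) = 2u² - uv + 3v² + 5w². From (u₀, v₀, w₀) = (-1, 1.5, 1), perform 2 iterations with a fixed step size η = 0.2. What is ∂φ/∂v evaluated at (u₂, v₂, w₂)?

∇φ = (4u - v, -u + 6v, 10w)
(u₁, v₁, w₁) = (-1, 1.5, 1) − 0.2·(-5.5, 10, 10) = (0.1, -0.5, -1)
(u₂, v₂, w₂) = (0.1, -0.5, -1) − 0.2·(0.9, -3.1, -10) = (-0.08, 0.12, 1)
∂φ/∂v at (-0.08, 0.12, 1) = 0.8

0.8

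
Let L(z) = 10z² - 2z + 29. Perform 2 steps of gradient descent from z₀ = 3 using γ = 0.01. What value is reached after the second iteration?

1.956

L′(z) = 20z - 2
Step 1: L′(3) = 58; z₁ = 3 − 0.01·58 = 2.42
Step 2: L′(2.42) = 46.4; z₂ = 2.42 − 0.01·46.4 = 1.956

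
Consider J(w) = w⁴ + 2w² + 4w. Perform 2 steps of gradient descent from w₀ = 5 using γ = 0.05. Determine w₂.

1888.4656

J′(w) = 4w³ + 4w + 4
Step 1: J′(5) = 524; w₁ = 5 − 0.05·524 = -21.2
Step 2: J′(-21.2) = -38193.312; w₂ = -21.2 − 0.05·(-38193.312) = 1888.4656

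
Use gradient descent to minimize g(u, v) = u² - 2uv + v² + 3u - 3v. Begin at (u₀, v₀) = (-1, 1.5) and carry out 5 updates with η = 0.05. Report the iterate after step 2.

(-0.82, 1.32)

∇g = (2u - 2v + 3, -2u + 2v - 3)
Step 1: at (-1, 1.5), ∇g = (-2, 2) → (-1, 1.5) − 0.05·(-2, 2) = (-0.9, 1.4)
Step 2: at (-0.9, 1.4), ∇g = (-1.6, 1.6) → (-0.9, 1.4) − 0.05·(-1.6, 1.6) = (-0.82, 1.32)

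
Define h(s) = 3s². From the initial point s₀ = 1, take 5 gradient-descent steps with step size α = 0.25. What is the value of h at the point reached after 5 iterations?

0.0029296875

h′(s) = 6s
Step 1: h′(1) = 6; s₁ = 1 − 0.25·6 = -0.5
Step 2: h′(-0.5) = -3; s₂ = -0.5 − 0.25·(-3) = 0.25
Step 3: h′(0.25) = 1.5; s₃ = 0.25 − 0.25·1.5 = -0.125
Step 4: h′(-0.125) = -0.75; s₄ = -0.125 − 0.25·(-0.75) = 0.0625
Step 5: h′(0.0625) = 0.375; s₅ = 0.0625 − 0.25·0.375 = -0.03125
h(-0.03125) = 0.0029296875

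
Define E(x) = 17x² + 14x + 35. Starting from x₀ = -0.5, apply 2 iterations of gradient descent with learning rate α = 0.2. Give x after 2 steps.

E′(x) = 34x + 14
x₁ = -0.5 − 0.2·(-3) = 0.1
x₂ = 0.1 − 0.2·17.4 = -3.38

-3.38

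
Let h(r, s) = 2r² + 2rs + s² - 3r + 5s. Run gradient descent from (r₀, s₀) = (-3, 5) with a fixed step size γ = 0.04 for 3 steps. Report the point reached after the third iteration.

(-2.410112, 3.957632)

∇h = (4r + 2s - 3, 2r + 2s + 5)
Step 1: at (-3, 5), ∇h = (-5, 9) → (-3, 5) − 0.04·(-5, 9) = (-2.8, 4.64)
Step 2: at (-2.8, 4.64), ∇h = (-4.92, 8.68) → (-2.8, 4.64) − 0.04·(-4.92, 8.68) = (-2.6032, 4.2928)
Step 3: at (-2.6032, 4.2928), ∇h = (-4.8272, 8.3792) → (-2.6032, 4.2928) − 0.04·(-4.8272, 8.3792) = (-2.410112, 3.957632)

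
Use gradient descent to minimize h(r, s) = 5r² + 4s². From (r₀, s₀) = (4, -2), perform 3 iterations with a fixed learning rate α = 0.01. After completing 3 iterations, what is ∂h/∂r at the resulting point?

∇h = (10r, 8s)
(r₁, s₁) = (4, -2) − 0.01·(40, -16) = (3.6, -1.84)
(r₂, s₂) = (3.6, -1.84) − 0.01·(36, -14.72) = (3.24, -1.6928)
(r₃, s₃) = (3.24, -1.6928) − 0.01·(32.4, -13.5424) = (2.916, -1.557376)
∂h/∂r at (2.916, -1.557376) = 29.16

29.16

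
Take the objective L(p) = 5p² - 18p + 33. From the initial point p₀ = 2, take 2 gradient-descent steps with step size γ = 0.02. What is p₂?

1.928

L′(p) = 10p - 18
Step 1: L′(2) = 2; p₁ = 2 − 0.02·2 = 1.96
Step 2: L′(1.96) = 1.6; p₂ = 1.96 − 0.02·1.6 = 1.928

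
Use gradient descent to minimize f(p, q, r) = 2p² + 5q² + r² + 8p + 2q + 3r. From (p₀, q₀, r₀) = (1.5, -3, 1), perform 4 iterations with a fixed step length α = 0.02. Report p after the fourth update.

0.50737536

∇f = (4p + 8, 10q + 2, 2r + 3)
(p₁, q₁, r₁) = (1.5, -3, 1) − 0.02·(14, -28, 5) = (1.22, -2.44, 0.9)
(p₂, q₂, r₂) = (1.22, -2.44, 0.9) − 0.02·(12.88, -22.4, 4.8) = (0.9624, -1.992, 0.804)
(p₃, q₃, r₃) = (0.9624, -1.992, 0.804) − 0.02·(11.8496, -17.92, 4.608) = (0.725408, -1.6336, 0.71184)
(p₄, q₄, r₄) = (0.725408, -1.6336, 0.71184) − 0.02·(10.901632, -14.336, 4.42368) = (0.50737536, -1.34688, 0.6233664)
p = 0.50737536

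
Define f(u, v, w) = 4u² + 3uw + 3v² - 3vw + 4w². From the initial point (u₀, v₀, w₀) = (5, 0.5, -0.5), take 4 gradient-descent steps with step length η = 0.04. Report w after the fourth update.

-0.85645184

∇f = (8u + 3w, 6v - 3w, 3u - 3v + 8w)
Step 1: at (5, 0.5, -0.5), ∇f = (38.5, 4.5, 9.5) → (5, 0.5, -0.5) − 0.04·(38.5, 4.5, 9.5) = (3.46, 0.32, -0.88)
Step 2: at (3.46, 0.32, -0.88), ∇f = (25.04, 4.56, 2.38) → (3.46, 0.32, -0.88) − 0.04·(25.04, 4.56, 2.38) = (2.4584, 0.1376, -0.9752)
Step 3: at (2.4584, 0.1376, -0.9752), ∇f = (16.7416, 3.7512, -0.8392) → (2.4584, 0.1376, -0.9752) − 0.04·(16.7416, 3.7512, -0.8392) = (1.788736, -0.012448, -0.941632)
Step 4: at (1.788736, -0.012448, -0.941632), ∇f = (11.484992, 2.750208, -2.129504) → (1.788736, -0.012448, -0.941632) − 0.04·(11.484992, 2.750208, -2.129504) = (1.32933632, -0.12245632, -0.85645184)
w = -0.85645184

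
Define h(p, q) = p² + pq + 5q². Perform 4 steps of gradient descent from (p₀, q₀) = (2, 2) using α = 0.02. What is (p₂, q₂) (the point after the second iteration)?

(1.7736, 1.2104)

∇h = (2p + q, p + 10q)
(p₁, q₁) = (2, 2) − 0.02·(6, 22) = (1.88, 1.56)
(p₂, q₂) = (1.88, 1.56) − 0.02·(5.32, 17.48) = (1.7736, 1.2104)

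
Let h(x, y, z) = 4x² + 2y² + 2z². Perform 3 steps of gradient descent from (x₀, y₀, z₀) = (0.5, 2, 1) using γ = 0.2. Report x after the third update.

-0.108

∇h = (8x, 4y, 4z)
Step 1: at (0.5, 2, 1), ∇h = (4, 8, 4) → (0.5, 2, 1) − 0.2·(4, 8, 4) = (-0.3, 0.4, 0.2)
Step 2: at (-0.3, 0.4, 0.2), ∇h = (-2.4, 1.6, 0.8) → (-0.3, 0.4, 0.2) − 0.2·(-2.4, 1.6, 0.8) = (0.18, 0.08, 0.04)
Step 3: at (0.18, 0.08, 0.04), ∇h = (1.44, 0.32, 0.16) → (0.18, 0.08, 0.04) − 0.2·(1.44, 0.32, 0.16) = (-0.108, 0.016, 0.008)
x = -0.108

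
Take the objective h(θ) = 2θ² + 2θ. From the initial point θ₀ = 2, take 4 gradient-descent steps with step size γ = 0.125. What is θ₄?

-0.34375

h′(θ) = 4θ + 2
Step 1: h′(2) = 10; θ₁ = 2 − 0.125·10 = 0.75
Step 2: h′(0.75) = 5; θ₂ = 0.75 − 0.125·5 = 0.125
Step 3: h′(0.125) = 2.5; θ₃ = 0.125 − 0.125·2.5 = -0.1875
Step 4: h′(-0.1875) = 1.25; θ₄ = -0.1875 − 0.125·1.25 = -0.34375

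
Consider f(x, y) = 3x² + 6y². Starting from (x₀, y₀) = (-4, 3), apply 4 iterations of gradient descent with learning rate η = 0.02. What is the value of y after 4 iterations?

1.00086528

∇f = (6x, 12y)
Step 1: at (-4, 3), ∇f = (-24, 36) → (-4, 3) − 0.02·(-24, 36) = (-3.52, 2.28)
Step 2: at (-3.52, 2.28), ∇f = (-21.12, 27.36) → (-3.52, 2.28) − 0.02·(-21.12, 27.36) = (-3.0976, 1.7328)
Step 3: at (-3.0976, 1.7328), ∇f = (-18.5856, 20.7936) → (-3.0976, 1.7328) − 0.02·(-18.5856, 20.7936) = (-2.725888, 1.316928)
Step 4: at (-2.725888, 1.316928), ∇f = (-16.355328, 15.803136) → (-2.725888, 1.316928) − 0.02·(-16.355328, 15.803136) = (-2.39878144, 1.00086528)
y = 1.00086528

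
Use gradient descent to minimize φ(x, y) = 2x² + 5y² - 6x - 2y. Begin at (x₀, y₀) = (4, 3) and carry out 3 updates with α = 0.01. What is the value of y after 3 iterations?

2.2412

∇φ = (4x - 6, 10y - 2)
(x₁, y₁) = (4, 3) − 0.01·(10, 28) = (3.9, 2.72)
(x₂, y₂) = (3.9, 2.72) − 0.01·(9.6, 25.2) = (3.804, 2.468)
(x₃, y₃) = (3.804, 2.468) − 0.01·(9.216, 22.68) = (3.71184, 2.2412)
y = 2.2412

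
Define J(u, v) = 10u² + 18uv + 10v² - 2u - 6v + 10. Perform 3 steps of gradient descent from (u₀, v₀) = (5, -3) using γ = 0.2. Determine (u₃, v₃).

(-257.048, -257.208)

∇J = (20u + 18v - 2, 18u + 20v - 6)
(u₁, v₁) = (5, -3) − 0.2·(44, 24) = (-3.8, -7.8)
(u₂, v₂) = (-3.8, -7.8) − 0.2·(-218.4, -230.4) = (39.88, 38.28)
(u₃, v₃) = (39.88, 38.28) − 0.2·(1484.64, 1477.44) = (-257.048, -257.208)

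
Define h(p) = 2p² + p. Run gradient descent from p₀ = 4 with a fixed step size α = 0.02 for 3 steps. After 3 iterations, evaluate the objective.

21.779574423552

h′(p) = 4p + 1
Step 1: h′(4) = 17; p₁ = 4 − 0.02·17 = 3.66
Step 2: h′(3.66) = 15.64; p₂ = 3.66 − 0.02·15.64 = 3.3472
Step 3: h′(3.3472) = 14.3888; p₃ = 3.3472 − 0.02·14.3888 = 3.059424
h(3.059424) = 21.779574423552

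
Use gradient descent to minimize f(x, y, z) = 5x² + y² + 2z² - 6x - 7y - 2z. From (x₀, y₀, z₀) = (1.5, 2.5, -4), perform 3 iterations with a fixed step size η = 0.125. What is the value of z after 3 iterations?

-0.0625

∇f = (10x - 6, 2y - 7, 4z - 2)
Step 1: at (1.5, 2.5, -4), ∇f = (9, -2, -18) → (1.5, 2.5, -4) − 0.125·(9, -2, -18) = (0.375, 2.75, -1.75)
Step 2: at (0.375, 2.75, -1.75), ∇f = (-2.25, -1.5, -9) → (0.375, 2.75, -1.75) − 0.125·(-2.25, -1.5, -9) = (0.65625, 2.9375, -0.625)
Step 3: at (0.65625, 2.9375, -0.625), ∇f = (0.5625, -1.125, -4.5) → (0.65625, 2.9375, -0.625) − 0.125·(0.5625, -1.125, -4.5) = (0.5859375, 3.078125, -0.0625)
z = -0.0625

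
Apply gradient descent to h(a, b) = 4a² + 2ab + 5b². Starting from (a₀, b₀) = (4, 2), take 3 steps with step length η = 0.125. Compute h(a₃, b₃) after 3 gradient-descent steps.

∇h = (8a + 2b, 2a + 10b)
(a₁, b₁) = (4, 2) − 0.125·(36, 28) = (-0.5, -1.5)
(a₂, b₂) = (-0.5, -1.5) − 0.125·(-7, -16) = (0.375, 0.5)
(a₃, b₃) = (0.375, 0.5) − 0.125·(4, 5.75) = (-0.125, -0.21875)
h(-0.125, -0.21875) = 0.3564453125

0.3564453125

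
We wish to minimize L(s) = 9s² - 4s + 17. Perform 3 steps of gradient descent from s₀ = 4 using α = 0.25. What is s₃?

L′(s) = 18s - 4
Step 1: L′(4) = 68; s₁ = 4 − 0.25·68 = -13
Step 2: L′(-13) = -238; s₂ = -13 − 0.25·(-238) = 46.5
Step 3: L′(46.5) = 833; s₃ = 46.5 − 0.25·833 = -161.75

-161.75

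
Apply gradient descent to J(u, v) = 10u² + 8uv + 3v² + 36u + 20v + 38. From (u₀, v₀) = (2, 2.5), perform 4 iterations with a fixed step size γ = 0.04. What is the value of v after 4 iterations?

-0.25245056

∇J = (20u + 8v + 36, 8u + 6v + 20)
(u₁, v₁) = (2, 2.5) − 0.04·(96, 51) = (-1.84, 0.46)
(u₂, v₂) = (-1.84, 0.46) − 0.04·(2.88, 8.04) = (-1.9552, 0.1384)
(u₃, v₃) = (-1.9552, 0.1384) − 0.04·(-1.9968, 5.1888) = (-1.875328, -0.069152)
(u₄, v₄) = (-1.875328, -0.069152) − 0.04·(-2.059776, 4.582464) = (-1.79293696, -0.25245056)
v = -0.25245056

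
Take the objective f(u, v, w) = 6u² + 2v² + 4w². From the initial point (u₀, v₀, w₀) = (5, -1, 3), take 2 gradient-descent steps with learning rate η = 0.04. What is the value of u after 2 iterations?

1.352

∇f = (12u, 4v, 8w)
(u₁, v₁, w₁) = (5, -1, 3) − 0.04·(60, -4, 24) = (2.6, -0.84, 2.04)
(u₂, v₂, w₂) = (2.6, -0.84, 2.04) − 0.04·(31.2, -3.36, 16.32) = (1.352, -0.7056, 1.3872)
u = 1.352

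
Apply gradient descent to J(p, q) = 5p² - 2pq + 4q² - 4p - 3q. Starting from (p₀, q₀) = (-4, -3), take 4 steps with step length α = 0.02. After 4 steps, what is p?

-1.68147712

∇J = (10p - 2q - 4, -2p + 8q - 3)
(p₁, q₁) = (-4, -3) − 0.02·(-38, -19) = (-3.24, -2.62)
(p₂, q₂) = (-3.24, -2.62) − 0.02·(-31.16, -17.48) = (-2.6168, -2.2704)
(p₃, q₃) = (-2.6168, -2.2704) − 0.02·(-25.6272, -15.9296) = (-2.104256, -1.951808)
(p₄, q₄) = (-2.104256, -1.951808) − 0.02·(-21.138944, -14.405952) = (-1.68147712, -1.66368896)
p = -1.68147712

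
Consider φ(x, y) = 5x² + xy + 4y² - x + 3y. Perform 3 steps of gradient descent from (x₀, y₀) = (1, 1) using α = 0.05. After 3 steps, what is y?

-0.125

∇φ = (10x + y - 1, x + 8y + 3)
(x₁, y₁) = (1, 1) − 0.05·(10, 12) = (0.5, 0.4)
(x₂, y₂) = (0.5, 0.4) − 0.05·(4.4, 6.7) = (0.28, 0.065)
(x₃, y₃) = (0.28, 0.065) − 0.05·(1.865, 3.8) = (0.18675, -0.125)
y = -0.125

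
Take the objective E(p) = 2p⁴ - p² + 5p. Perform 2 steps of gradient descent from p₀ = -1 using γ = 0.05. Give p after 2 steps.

-0.95205

E′(p) = 8p³ - 2p + 5
Step 1: E′(-1) = -1; p₁ = -1 − 0.05·(-1) = -0.95
Step 2: E′(-0.95) = 0.041; p₂ = -0.95 − 0.05·0.041 = -0.95205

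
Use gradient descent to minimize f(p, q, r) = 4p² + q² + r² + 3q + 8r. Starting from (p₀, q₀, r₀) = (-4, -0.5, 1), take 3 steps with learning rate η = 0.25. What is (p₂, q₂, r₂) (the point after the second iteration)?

(-4, -1.25, -2.75)

∇f = (8p, 2q + 3, 2r + 8)
Step 1: at (-4, -0.5, 1), ∇f = (-32, 2, 10) → (-4, -0.5, 1) − 0.25·(-32, 2, 10) = (4, -1, -1.5)
Step 2: at (4, -1, -1.5), ∇f = (32, 1, 5) → (4, -1, -1.5) − 0.25·(32, 1, 5) = (-4, -1.25, -2.75)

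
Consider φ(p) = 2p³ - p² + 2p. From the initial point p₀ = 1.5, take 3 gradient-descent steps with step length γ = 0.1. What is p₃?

-0.12734375

φ′(p) = 6p² - 2p + 2
p₁ = 1.5 − 0.1·12.5 = 0.25
p₂ = 0.25 − 0.1·1.875 = 0.0625
p₃ = 0.0625 − 0.1·1.8984375 = -0.12734375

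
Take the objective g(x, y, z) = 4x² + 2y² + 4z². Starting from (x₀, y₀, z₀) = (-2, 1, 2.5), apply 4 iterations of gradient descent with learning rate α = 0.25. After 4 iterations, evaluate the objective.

41

∇g = (8x, 4y, 8z)
(x₁, y₁, z₁) = (-2, 1, 2.5) − 0.25·(-16, 4, 20) = (2, 0, -2.5)
(x₂, y₂, z₂) = (2, 0, -2.5) − 0.25·(16, 0, -20) = (-2, 0, 2.5)
(x₃, y₃, z₃) = (-2, 0, 2.5) − 0.25·(-16, 0, 20) = (2, 0, -2.5)
(x₄, y₄, z₄) = (2, 0, -2.5) − 0.25·(16, 0, -20) = (-2, 0, 2.5)
g(-2, 0, 2.5) = 41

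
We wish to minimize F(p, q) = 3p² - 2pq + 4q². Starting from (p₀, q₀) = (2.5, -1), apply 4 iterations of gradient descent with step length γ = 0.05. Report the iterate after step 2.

(1.12, -0.045)

∇F = (6p - 2q, -2p + 8q)
(p₁, q₁) = (2.5, -1) − 0.05·(17, -13) = (1.65, -0.35)
(p₂, q₂) = (1.65, -0.35) − 0.05·(10.6, -6.1) = (1.12, -0.045)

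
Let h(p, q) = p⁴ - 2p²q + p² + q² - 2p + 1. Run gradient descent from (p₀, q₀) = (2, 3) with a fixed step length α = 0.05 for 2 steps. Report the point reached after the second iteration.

(1.705, 3.015)

∇h = (4p³ - 4pq + 2p - 2, -2p² + 2q)
Step 1: at (2, 3), ∇h = (10, -2) → (2, 3) − 0.05·(10, -2) = (1.5, 3.1)
Step 2: at (1.5, 3.1), ∇h = (-4.1, 1.7) → (1.5, 3.1) − 0.05·(-4.1, 1.7) = (1.705, 3.015)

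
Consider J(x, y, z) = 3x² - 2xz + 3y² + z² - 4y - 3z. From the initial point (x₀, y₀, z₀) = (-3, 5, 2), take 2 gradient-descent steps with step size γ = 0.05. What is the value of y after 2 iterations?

2.79

∇J = (6x - 2z, 6y - 4, -2x + 2z - 3)
(x₁, y₁, z₁) = (-3, 5, 2) − 0.05·(-22, 26, 7) = (-1.9, 3.7, 1.65)
(x₂, y₂, z₂) = (-1.9, 3.7, 1.65) − 0.05·(-14.7, 18.2, 4.1) = (-1.165, 2.79, 1.445)
y = 2.79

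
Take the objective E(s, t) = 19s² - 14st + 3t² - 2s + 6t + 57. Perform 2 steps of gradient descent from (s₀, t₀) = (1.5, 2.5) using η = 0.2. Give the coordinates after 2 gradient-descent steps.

∇E = (38s - 14t - 2, -14s + 6t + 6)
Step 1: at (1.5, 2.5), ∇E = (20, 0) → (1.5, 2.5) − 0.2·(20, 0) = (-2.5, 2.5)
Step 2: at (-2.5, 2.5), ∇E = (-132, 56) → (-2.5, 2.5) − 0.2·(-132, 56) = (23.9, -8.7)

(23.9, -8.7)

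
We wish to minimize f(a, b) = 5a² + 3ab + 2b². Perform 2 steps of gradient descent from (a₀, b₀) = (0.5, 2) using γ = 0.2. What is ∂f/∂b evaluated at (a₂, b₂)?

∇f = (10a + 3b, 3a + 4b)
Step 1: at (0.5, 2), ∇f = (11, 9.5) → (0.5, 2) − 0.2·(11, 9.5) = (-1.7, 0.1)
Step 2: at (-1.7, 0.1), ∇f = (-16.7, -4.7) → (-1.7, 0.1) − 0.2·(-16.7, -4.7) = (1.64, 1.04)
∂f/∂b at (1.64, 1.04) = 9.08

9.08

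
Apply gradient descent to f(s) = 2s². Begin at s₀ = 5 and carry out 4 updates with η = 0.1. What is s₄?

f′(s) = 4s
Step 1: f′(5) = 20; s₁ = 5 − 0.1·20 = 3
Step 2: f′(3) = 12; s₂ = 3 − 0.1·12 = 1.8
Step 3: f′(1.8) = 7.2; s₃ = 1.8 − 0.1·7.2 = 1.08
Step 4: f′(1.08) = 4.32; s₄ = 1.08 − 0.1·4.32 = 0.648

0.648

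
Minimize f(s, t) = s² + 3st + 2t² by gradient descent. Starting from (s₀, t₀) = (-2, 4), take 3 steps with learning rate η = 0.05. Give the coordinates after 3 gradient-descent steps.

(-2.8905, 2.93075)

∇f = (2s + 3t, 3s + 4t)
Step 1: at (-2, 4), ∇f = (8, 10) → (-2, 4) − 0.05·(8, 10) = (-2.4, 3.5)
Step 2: at (-2.4, 3.5), ∇f = (5.7, 6.8) → (-2.4, 3.5) − 0.05·(5.7, 6.8) = (-2.685, 3.16)
Step 3: at (-2.685, 3.16), ∇f = (4.11, 4.585) → (-2.685, 3.16) − 0.05·(4.11, 4.585) = (-2.8905, 2.93075)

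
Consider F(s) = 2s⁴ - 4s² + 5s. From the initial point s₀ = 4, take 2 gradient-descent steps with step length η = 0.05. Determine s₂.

F′(s) = 8s³ - 8s + 5
s₁ = 4 − 0.05·485 = -20.25
s₂ = -20.25 − 0.05·(-66263.125) = 3292.90625

3292.90625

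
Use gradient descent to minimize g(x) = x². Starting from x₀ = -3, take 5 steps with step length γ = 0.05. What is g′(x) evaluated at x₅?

g′(x) = 2x
Step 1: g′(-3) = -6; x₁ = -3 − 0.05·(-6) = -2.7
Step 2: g′(-2.7) = -5.4; x₂ = -2.7 − 0.05·(-5.4) = -2.43
Step 3: g′(-2.43) = -4.86; x₃ = -2.43 − 0.05·(-4.86) = -2.187
Step 4: g′(-2.187) = -4.374; x₄ = -2.187 − 0.05·(-4.374) = -1.9683
Step 5: g′(-1.9683) = -3.9366; x₅ = -1.9683 − 0.05·(-3.9366) = -1.77147
g′(x) at (-1.77147) = -3.54294

-3.54294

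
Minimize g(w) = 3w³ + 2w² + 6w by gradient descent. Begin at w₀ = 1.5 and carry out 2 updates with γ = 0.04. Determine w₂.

g′(w) = 9w² + 4w + 6
Step 1: g′(1.5) = 32.25; w₁ = 1.5 − 0.04·32.25 = 0.21
Step 2: g′(0.21) = 7.2369; w₂ = 0.21 − 0.04·7.2369 = -0.079476

-0.079476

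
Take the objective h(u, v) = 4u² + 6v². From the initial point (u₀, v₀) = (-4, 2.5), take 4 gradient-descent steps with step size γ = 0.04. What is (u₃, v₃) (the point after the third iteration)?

(-1.257728, 0.35152)

∇h = (8u, 12v)
(u₁, v₁) = (-4, 2.5) − 0.04·(-32, 30) = (-2.72, 1.3)
(u₂, v₂) = (-2.72, 1.3) − 0.04·(-21.76, 15.6) = (-1.8496, 0.676)
(u₃, v₃) = (-1.8496, 0.676) − 0.04·(-14.7968, 8.112) = (-1.257728, 0.35152)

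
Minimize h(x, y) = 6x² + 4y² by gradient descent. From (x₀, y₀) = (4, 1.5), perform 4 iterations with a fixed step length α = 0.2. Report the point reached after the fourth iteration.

∇h = (12x, 8y)
(x₁, y₁) = (4, 1.5) − 0.2·(48, 12) = (-5.6, -0.9)
(x₂, y₂) = (-5.6, -0.9) − 0.2·(-67.2, -7.2) = (7.84, 0.54)
(x₃, y₃) = (7.84, 0.54) − 0.2·(94.08, 4.32) = (-10.976, -0.324)
(x₄, y₄) = (-10.976, -0.324) − 0.2·(-131.712, -2.592) = (15.3664, 0.1944)

(15.3664, 0.1944)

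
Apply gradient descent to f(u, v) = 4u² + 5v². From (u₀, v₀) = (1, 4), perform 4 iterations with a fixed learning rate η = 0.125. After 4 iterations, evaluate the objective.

∇f = (8u, 10v)
Step 1: at (1, 4), ∇f = (8, 40) → (1, 4) − 0.125·(8, 40) = (0, -1)
Step 2: at (0, -1), ∇f = (0, -10) → (0, -1) − 0.125·(0, -10) = (0, 0.25)
Step 3: at (0, 0.25), ∇f = (0, 2.5) → (0, 0.25) − 0.125·(0, 2.5) = (0, -0.0625)
Step 4: at (0, -0.0625), ∇f = (0, -0.625) → (0, -0.0625) − 0.125·(0, -0.625) = (0, 0.015625)
f(0, 0.015625) = 0.001220703125

0.001220703125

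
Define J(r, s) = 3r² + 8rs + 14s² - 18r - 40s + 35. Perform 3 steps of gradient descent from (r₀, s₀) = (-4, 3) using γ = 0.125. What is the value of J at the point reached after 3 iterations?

286.807373046875

∇J = (6r + 8s - 18, 8r + 28s - 40)
Step 1: at (-4, 3), ∇J = (-18, 12) → (-4, 3) − 0.125·(-18, 12) = (-1.75, 1.5)
Step 2: at (-1.75, 1.5), ∇J = (-16.5, -12) → (-1.75, 1.5) − 0.125·(-16.5, -12) = (0.3125, 3)
Step 3: at (0.3125, 3), ∇J = (7.875, 46.5) → (0.3125, 3) − 0.125·(7.875, 46.5) = (-0.671875, -2.8125)
J(-0.671875, -2.8125) = 286.807373046875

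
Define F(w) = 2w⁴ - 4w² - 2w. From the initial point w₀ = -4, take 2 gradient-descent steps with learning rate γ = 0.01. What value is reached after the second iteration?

0.86149056

F′(w) = 8w³ - 8w - 2
Step 1: F′(-4) = -482; w₁ = -4 − 0.01·(-482) = 0.82
Step 2: F′(0.82) = -4.149056; w₂ = 0.82 − 0.01·(-4.149056) = 0.86149056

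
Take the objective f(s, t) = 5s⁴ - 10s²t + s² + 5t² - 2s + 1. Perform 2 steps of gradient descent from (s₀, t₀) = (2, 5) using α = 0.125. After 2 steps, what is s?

∇f = (20s³ - 20st + 2s - 2, -10s² + 10t)
(s₁, t₁) = (2, 5) − 0.125·(-38, 10) = (6.75, 3.75)
(s₂, t₂) = (6.75, 3.75) − 0.125·(5656.1875, -418.125) = (-700.2734375, 56.015625)
s = -700.2734375

-700.2734375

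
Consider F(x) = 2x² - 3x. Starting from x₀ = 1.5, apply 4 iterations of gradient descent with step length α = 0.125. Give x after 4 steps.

F′(x) = 4x - 3
Step 1: F′(1.5) = 3; x₁ = 1.5 − 0.125·3 = 1.125
Step 2: F′(1.125) = 1.5; x₂ = 1.125 − 0.125·1.5 = 0.9375
Step 3: F′(0.9375) = 0.75; x₃ = 0.9375 − 0.125·0.75 = 0.84375
Step 4: F′(0.84375) = 0.375; x₄ = 0.84375 − 0.125·0.375 = 0.796875

0.796875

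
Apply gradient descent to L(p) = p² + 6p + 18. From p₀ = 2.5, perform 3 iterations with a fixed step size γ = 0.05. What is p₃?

L′(p) = 2p + 6
p₁ = 2.5 − 0.05·11 = 1.95
p₂ = 1.95 − 0.05·9.9 = 1.455
p₃ = 1.455 − 0.05·8.91 = 1.0095

1.0095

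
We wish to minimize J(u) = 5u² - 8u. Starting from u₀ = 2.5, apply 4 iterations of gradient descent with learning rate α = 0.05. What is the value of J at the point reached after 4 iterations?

-3.1435546875

J′(u) = 10u - 8
u₁ = 2.5 − 0.05·17 = 1.65
u₂ = 1.65 − 0.05·8.5 = 1.225
u₃ = 1.225 − 0.05·4.25 = 1.0125
u₄ = 1.0125 − 0.05·2.125 = 0.90625
J(0.90625) = -3.1435546875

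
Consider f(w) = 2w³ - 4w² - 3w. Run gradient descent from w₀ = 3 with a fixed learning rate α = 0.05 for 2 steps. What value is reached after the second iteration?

f′(w) = 6w² - 8w - 3
Step 1: f′(3) = 27; w₁ = 3 − 0.05·27 = 1.65
Step 2: f′(1.65) = 0.135; w₂ = 1.65 − 0.05·0.135 = 1.64325

1.64325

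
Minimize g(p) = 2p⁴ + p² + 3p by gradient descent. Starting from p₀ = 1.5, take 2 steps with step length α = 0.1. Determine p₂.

2.9256

g′(p) = 8p³ + 2p + 3
Step 1: g′(1.5) = 33; p₁ = 1.5 − 0.1·33 = -1.8
Step 2: g′(-1.8) = -47.256; p₂ = -1.8 − 0.1·(-47.256) = 2.9256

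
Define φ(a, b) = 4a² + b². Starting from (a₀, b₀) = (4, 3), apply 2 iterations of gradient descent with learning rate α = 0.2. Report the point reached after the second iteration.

(1.44, 1.08)

∇φ = (8a, 2b)
Step 1: at (4, 3), ∇φ = (32, 6) → (4, 3) − 0.2·(32, 6) = (-2.4, 1.8)
Step 2: at (-2.4, 1.8), ∇φ = (-19.2, 3.6) → (-2.4, 1.8) − 0.2·(-19.2, 3.6) = (1.44, 1.08)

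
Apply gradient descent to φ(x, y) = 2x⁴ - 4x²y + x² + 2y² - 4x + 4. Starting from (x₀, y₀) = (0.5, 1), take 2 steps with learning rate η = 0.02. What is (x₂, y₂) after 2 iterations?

(0.73031552, 0.895552)

∇φ = (8x³ - 8xy + 2x - 4, -4x² + 4y)
Step 1: at (0.5, 1), ∇φ = (-6, 3) → (0.5, 1) − 0.02·(-6, 3) = (0.62, 0.94)
Step 2: at (0.62, 0.94), ∇φ = (-5.515776, 2.2224) → (0.62, 0.94) − 0.02·(-5.515776, 2.2224) = (0.73031552, 0.895552)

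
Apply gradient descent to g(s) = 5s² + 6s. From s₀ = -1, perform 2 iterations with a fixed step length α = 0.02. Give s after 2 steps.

g′(s) = 10s + 6
Step 1: g′(-1) = -4; s₁ = -1 − 0.02·(-4) = -0.92
Step 2: g′(-0.92) = -3.2; s₂ = -0.92 − 0.02·(-3.2) = -0.856

-0.856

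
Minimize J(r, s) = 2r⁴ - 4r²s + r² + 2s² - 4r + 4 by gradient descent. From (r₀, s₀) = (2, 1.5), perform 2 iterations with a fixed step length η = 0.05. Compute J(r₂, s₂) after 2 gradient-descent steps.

∇J = (8r³ - 8rs + 2r - 4, -4r² + 4s)
Step 1: at (2, 1.5), ∇J = (40, -10) → (2, 1.5) − 0.05·(40, -10) = (0, 2)
Step 2: at (0, 2), ∇J = (-4, 8) → (0, 2) − 0.05·(-4, 8) = (0.2, 1.6)
J(0.2, 1.6) = 8.1072

8.1072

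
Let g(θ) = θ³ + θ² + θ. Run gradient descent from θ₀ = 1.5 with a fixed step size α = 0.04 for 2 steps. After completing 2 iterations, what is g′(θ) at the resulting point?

g′(θ) = 3θ² + 2θ + 1
Step 1: g′(1.5) = 10.75; θ₁ = 1.5 − 0.04·10.75 = 1.07
Step 2: g′(1.07) = 6.5747; θ₂ = 1.07 − 0.04·6.5747 = 0.807012
g′(θ) at (0.807012) = 4.567829104432

4.567829104432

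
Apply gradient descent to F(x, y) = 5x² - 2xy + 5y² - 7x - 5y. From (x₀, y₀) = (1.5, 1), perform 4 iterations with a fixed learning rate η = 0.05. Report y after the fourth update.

∇F = (10x - 2y - 7, -2x + 10y - 5)
Step 1: at (1.5, 1), ∇F = (6, 2) → (1.5, 1) − 0.05·(6, 2) = (1.2, 0.9)
Step 2: at (1.2, 0.9), ∇F = (3.2, 1.6) → (1.2, 0.9) − 0.05·(3.2, 1.6) = (1.04, 0.82)
Step 3: at (1.04, 0.82), ∇F = (1.76, 1.12) → (1.04, 0.82) − 0.05·(1.76, 1.12) = (0.952, 0.764)
Step 4: at (0.952, 0.764), ∇F = (0.992, 0.736) → (0.952, 0.764) − 0.05·(0.992, 0.736) = (0.9024, 0.7272)
y = 0.7272

0.7272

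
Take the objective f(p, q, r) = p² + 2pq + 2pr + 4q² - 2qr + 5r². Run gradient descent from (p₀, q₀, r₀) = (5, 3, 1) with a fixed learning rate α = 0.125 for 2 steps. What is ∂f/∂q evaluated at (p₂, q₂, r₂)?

∇f = (2p + 2q + 2r, 2p + 8q - 2r, 2p - 2q + 10r)
Step 1: at (5, 3, 1), ∇f = (18, 32, 14) → (5, 3, 1) − 0.125·(18, 32, 14) = (2.75, -1, -0.75)
Step 2: at (2.75, -1, -0.75), ∇f = (2, -1, 0) → (2.75, -1, -0.75) − 0.125·(2, -1, 0) = (2.5, -0.875, -0.75)
∂f/∂q at (2.5, -0.875, -0.75) = -0.5

-0.5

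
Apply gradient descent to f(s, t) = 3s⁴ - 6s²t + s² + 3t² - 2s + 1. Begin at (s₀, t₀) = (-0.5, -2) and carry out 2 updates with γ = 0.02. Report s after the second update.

∇f = (12s³ - 12st + 2s - 2, -6s² + 6t)
(s₁, t₁) = (-0.5, -2) − 0.02·(-16.5, -13.5) = (-0.17, -1.73)
(s₂, t₂) = (-0.17, -1.73) − 0.02·(-5.928156, -10.5534) = (-0.05143688, -1.518932)
s = -0.05143688

-0.05143688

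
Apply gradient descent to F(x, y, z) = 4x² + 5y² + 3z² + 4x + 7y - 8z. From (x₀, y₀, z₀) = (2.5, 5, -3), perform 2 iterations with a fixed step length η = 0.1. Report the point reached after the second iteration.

∇F = (8x + 4, 10y + 7, 6z - 8)
(x₁, y₁, z₁) = (2.5, 5, -3) − 0.1·(24, 57, -26) = (0.1, -0.7, -0.4)
(x₂, y₂, z₂) = (0.1, -0.7, -0.4) − 0.1·(4.8, 0, -10.4) = (-0.38, -0.7, 0.64)

(-0.38, -0.7, 0.64)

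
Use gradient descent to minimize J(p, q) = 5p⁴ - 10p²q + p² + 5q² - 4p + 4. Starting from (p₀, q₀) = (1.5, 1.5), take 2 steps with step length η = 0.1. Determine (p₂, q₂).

(-2.49575, 0.4225)

∇J = (20p³ - 20pq + 2p - 4, -10p² + 10q)
Step 1: at (1.5, 1.5), ∇J = (21.5, -7.5) → (1.5, 1.5) − 0.1·(21.5, -7.5) = (-0.65, 2.25)
Step 2: at (-0.65, 2.25), ∇J = (18.4575, 18.275) → (-0.65, 2.25) − 0.1·(18.4575, 18.275) = (-2.49575, 0.4225)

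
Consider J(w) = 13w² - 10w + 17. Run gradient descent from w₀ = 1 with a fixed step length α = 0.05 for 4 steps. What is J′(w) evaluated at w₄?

0.1296

J′(w) = 26w - 10
w₁ = 1 − 0.05·16 = 0.2
w₂ = 0.2 − 0.05·(-4.8) = 0.44
w₃ = 0.44 − 0.05·1.44 = 0.368
w₄ = 0.368 − 0.05·(-0.432) = 0.3896
J′(w) at (0.3896) = 0.1296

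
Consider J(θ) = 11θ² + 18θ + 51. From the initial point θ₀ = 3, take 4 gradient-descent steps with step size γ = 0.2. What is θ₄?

J′(θ) = 22θ + 18
Step 1: J′(3) = 84; θ₁ = 3 − 0.2·84 = -13.8
Step 2: J′(-13.8) = -285.6; θ₂ = -13.8 − 0.2·(-285.6) = 43.32
Step 3: J′(43.32) = 971.04; θ₃ = 43.32 − 0.2·971.04 = -150.888
Step 4: J′(-150.888) = -3301.536; θ₄ = -150.888 − 0.2·(-3301.536) = 509.4192

509.4192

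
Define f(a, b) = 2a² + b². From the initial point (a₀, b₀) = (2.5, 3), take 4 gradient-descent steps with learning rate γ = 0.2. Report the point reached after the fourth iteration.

(0.004, 0.3888)

∇f = (4a, 2b)
Step 1: at (2.5, 3), ∇f = (10, 6) → (2.5, 3) − 0.2·(10, 6) = (0.5, 1.8)
Step 2: at (0.5, 1.8), ∇f = (2, 3.6) → (0.5, 1.8) − 0.2·(2, 3.6) = (0.1, 1.08)
Step 3: at (0.1, 1.08), ∇f = (0.4, 2.16) → (0.1, 1.08) − 0.2·(0.4, 2.16) = (0.02, 0.648)
Step 4: at (0.02, 0.648), ∇f = (0.08, 1.296) → (0.02, 0.648) − 0.2·(0.08, 1.296) = (0.004, 0.3888)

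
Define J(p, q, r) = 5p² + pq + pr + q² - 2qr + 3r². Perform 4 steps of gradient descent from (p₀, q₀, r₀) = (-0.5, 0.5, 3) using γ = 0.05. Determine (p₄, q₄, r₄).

∇J = (10p + q + r, p + 2q - 2r, p - 2q + 6r)
(p₁, q₁, r₁) = (-0.5, 0.5, 3) − 0.05·(-1.5, -5.5, 16.5) = (-0.425, 0.775, 2.175)
(p₂, q₂, r₂) = (-0.425, 0.775, 2.175) − 0.05·(-1.3, -3.225, 11.075) = (-0.36, 0.93625, 1.62125)
(p₃, q₃, r₃) = (-0.36, 0.93625, 1.62125) − 0.05·(-1.0425, -1.73, 7.495) = (-0.307875, 1.02275, 1.2465)
(p₄, q₄, r₄) = (-0.307875, 1.02275, 1.2465) − 0.05·(-0.8095, -0.755375, 5.125625) = (-0.2674, 1.06051875, 0.99021875)

(-0.2674, 1.06051875, 0.99021875)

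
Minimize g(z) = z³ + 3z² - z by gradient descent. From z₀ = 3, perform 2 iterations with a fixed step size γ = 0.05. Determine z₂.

g′(z) = 3z² + 6z - 1
z₁ = 3 − 0.05·44 = 0.8
z₂ = 0.8 − 0.05·5.72 = 0.514

0.514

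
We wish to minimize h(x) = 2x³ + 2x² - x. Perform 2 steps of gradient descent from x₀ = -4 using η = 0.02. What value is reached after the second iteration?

-8.849968

h′(x) = 6x² + 4x - 1
x₁ = -4 − 0.02·79 = -5.58
x₂ = -5.58 − 0.02·163.4984 = -8.849968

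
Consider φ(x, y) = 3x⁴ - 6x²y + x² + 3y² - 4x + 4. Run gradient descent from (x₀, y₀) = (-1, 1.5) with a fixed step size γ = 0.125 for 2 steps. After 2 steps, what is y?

1.03125

∇φ = (12x³ - 12xy + 2x - 4, -6x² + 6y)
Step 1: at (-1, 1.5), ∇φ = (0, 3) → (-1, 1.5) − 0.125·(0, 3) = (-1, 1.125)
Step 2: at (-1, 1.125), ∇φ = (-4.5, 0.75) → (-1, 1.125) − 0.125·(-4.5, 0.75) = (-0.4375, 1.03125)
y = 1.03125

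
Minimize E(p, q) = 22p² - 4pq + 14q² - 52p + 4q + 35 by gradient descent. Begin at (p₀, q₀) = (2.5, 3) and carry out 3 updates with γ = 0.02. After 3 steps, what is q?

∇E = (44p - 4q - 52, -4p + 28q + 4)
(p₁, q₁) = (2.5, 3) − 0.02·(46, 78) = (1.58, 1.44)
(p₂, q₂) = (1.58, 1.44) − 0.02·(11.76, 38) = (1.3448, 0.68)
(p₃, q₃) = (1.3448, 0.68) − 0.02·(4.4512, 17.6608) = (1.255776, 0.326784)
q = 0.326784

0.326784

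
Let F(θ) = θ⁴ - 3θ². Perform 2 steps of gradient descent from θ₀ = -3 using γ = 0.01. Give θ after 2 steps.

F′(θ) = 4θ³ - 6θ
Step 1: F′(-3) = -90; θ₁ = -3 − 0.01·(-90) = -2.1
Step 2: F′(-2.1) = -24.444; θ₂ = -2.1 − 0.01·(-24.444) = -1.85556

-1.85556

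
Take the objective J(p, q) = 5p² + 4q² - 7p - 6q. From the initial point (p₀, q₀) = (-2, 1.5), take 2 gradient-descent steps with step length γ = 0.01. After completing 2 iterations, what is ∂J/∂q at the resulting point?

∇J = (10p - 7, 8q - 6)
(p₁, q₁) = (-2, 1.5) − 0.01·(-27, 6) = (-1.73, 1.44)
(p₂, q₂) = (-1.73, 1.44) − 0.01·(-24.3, 5.52) = (-1.487, 1.3848)
∂J/∂q at (-1.487, 1.3848) = 5.0784

5.0784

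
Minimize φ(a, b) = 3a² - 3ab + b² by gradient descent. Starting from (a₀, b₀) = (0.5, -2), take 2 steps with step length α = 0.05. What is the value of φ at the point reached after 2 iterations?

1.5001359375

∇φ = (6a - 3b, -3a + 2b)
(a₁, b₁) = (0.5, -2) − 0.05·(9, -5.5) = (0.05, -1.725)
(a₂, b₂) = (0.05, -1.725) − 0.05·(5.475, -3.6) = (-0.22375, -1.545)
φ(-0.22375, -1.545) = 1.5001359375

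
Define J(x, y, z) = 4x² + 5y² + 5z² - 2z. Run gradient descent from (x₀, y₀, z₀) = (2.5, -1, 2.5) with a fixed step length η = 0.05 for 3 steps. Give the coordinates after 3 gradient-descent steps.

∇J = (8x, 10y, 10z - 2)
(x₁, y₁, z₁) = (2.5, -1, 2.5) − 0.05·(20, -10, 23) = (1.5, -0.5, 1.35)
(x₂, y₂, z₂) = (1.5, -0.5, 1.35) − 0.05·(12, -5, 11.5) = (0.9, -0.25, 0.775)
(x₃, y₃, z₃) = (0.9, -0.25, 0.775) − 0.05·(7.2, -2.5, 5.75) = (0.54, -0.125, 0.4875)

(0.54, -0.125, 0.4875)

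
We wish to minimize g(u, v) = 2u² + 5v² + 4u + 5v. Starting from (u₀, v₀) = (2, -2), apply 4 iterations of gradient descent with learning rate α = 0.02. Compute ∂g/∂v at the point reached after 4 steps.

-6.144

∇g = (4u + 4, 10v + 5)
(u₁, v₁) = (2, -2) − 0.02·(12, -15) = (1.76, -1.7)
(u₂, v₂) = (1.76, -1.7) − 0.02·(11.04, -12) = (1.5392, -1.46)
(u₃, v₃) = (1.5392, -1.46) − 0.02·(10.1568, -9.6) = (1.336064, -1.268)
(u₄, v₄) = (1.336064, -1.268) − 0.02·(9.344256, -7.68) = (1.14917888, -1.1144)
∂g/∂v at (1.14917888, -1.1144) = -6.144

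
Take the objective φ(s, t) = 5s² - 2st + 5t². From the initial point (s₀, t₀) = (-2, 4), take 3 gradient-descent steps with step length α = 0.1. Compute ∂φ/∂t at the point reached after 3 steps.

∇φ = (10s - 2t, -2s + 10t)
Step 1: at (-2, 4), ∇φ = (-28, 44) → (-2, 4) − 0.1·(-28, 44) = (0.8, -0.4)
Step 2: at (0.8, -0.4), ∇φ = (8.8, -5.6) → (0.8, -0.4) − 0.1·(8.8, -5.6) = (-0.08, 0.16)
Step 3: at (-0.08, 0.16), ∇φ = (-1.12, 1.76) → (-0.08, 0.16) − 0.1·(-1.12, 1.76) = (0.032, -0.016)
∂φ/∂t at (0.032, -0.016) = -0.224

-0.224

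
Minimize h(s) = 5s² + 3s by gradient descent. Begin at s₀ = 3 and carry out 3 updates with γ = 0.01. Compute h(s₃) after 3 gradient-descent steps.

h′(s) = 10s + 3
s₁ = 3 − 0.01·33 = 2.67
s₂ = 2.67 − 0.01·29.7 = 2.373
s₃ = 2.373 − 0.01·26.73 = 2.1057
h(2.1057) = 28.48696245

28.48696245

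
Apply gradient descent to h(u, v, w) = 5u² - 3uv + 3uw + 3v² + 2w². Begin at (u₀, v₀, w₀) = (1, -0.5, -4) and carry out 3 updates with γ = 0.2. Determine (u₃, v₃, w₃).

(0.716, -0.008, -0.284)

∇h = (10u - 3v + 3w, -3u + 6v, 3u + 4w)
(u₁, v₁, w₁) = (1, -0.5, -4) − 0.2·(-0.5, -6, -13) = (1.1, 0.7, -1.4)
(u₂, v₂, w₂) = (1.1, 0.7, -1.4) − 0.2·(4.7, 0.9, -2.3) = (0.16, 0.52, -0.94)
(u₃, v₃, w₃) = (0.16, 0.52, -0.94) − 0.2·(-2.78, 2.64, -3.28) = (0.716, -0.008, -0.284)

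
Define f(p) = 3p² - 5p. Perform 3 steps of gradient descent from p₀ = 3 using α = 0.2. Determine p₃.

0.816

f′(p) = 6p - 5
Step 1: f′(3) = 13; p₁ = 3 − 0.2·13 = 0.4
Step 2: f′(0.4) = -2.6; p₂ = 0.4 − 0.2·(-2.6) = 0.92
Step 3: f′(0.92) = 0.52; p₃ = 0.92 − 0.2·0.52 = 0.816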